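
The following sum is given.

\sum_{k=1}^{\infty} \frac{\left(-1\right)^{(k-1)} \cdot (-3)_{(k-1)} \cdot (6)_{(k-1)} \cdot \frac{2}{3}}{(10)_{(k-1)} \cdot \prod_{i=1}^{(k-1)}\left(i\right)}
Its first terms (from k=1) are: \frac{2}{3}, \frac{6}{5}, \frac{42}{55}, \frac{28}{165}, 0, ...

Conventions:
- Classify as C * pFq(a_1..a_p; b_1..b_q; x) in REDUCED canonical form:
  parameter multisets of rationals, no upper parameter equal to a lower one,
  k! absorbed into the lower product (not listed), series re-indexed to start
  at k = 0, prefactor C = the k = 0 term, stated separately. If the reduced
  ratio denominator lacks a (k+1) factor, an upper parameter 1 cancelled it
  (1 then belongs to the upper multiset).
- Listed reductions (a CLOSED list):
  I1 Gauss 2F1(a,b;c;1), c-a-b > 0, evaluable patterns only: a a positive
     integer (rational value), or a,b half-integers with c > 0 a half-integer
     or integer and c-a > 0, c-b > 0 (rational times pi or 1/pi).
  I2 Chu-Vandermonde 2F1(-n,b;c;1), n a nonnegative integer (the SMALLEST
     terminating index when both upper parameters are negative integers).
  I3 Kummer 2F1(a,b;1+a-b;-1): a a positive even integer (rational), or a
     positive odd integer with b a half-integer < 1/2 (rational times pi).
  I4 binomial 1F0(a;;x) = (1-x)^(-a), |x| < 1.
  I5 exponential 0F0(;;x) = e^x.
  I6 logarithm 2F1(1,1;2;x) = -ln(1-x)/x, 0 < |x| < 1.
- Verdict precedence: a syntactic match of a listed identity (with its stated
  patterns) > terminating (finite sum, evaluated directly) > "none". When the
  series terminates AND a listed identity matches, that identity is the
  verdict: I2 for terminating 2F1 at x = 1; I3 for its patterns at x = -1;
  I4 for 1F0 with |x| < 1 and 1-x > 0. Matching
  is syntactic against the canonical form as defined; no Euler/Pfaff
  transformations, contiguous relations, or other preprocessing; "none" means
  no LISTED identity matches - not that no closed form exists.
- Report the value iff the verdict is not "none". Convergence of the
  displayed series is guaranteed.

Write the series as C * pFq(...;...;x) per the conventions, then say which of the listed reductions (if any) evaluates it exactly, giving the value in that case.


Classification (C = \frac{2}{3}): 2F1 with upper {-3, 6}, lower {10}, argument x = -1. Verdict: the Kummer evaluation I3 applies (x = -1; c = 10 equals 1+a-b for upper {-3, 6}: listed pattern). Sum: \frac{14}{5}.

Key observation: with t_0 = \frac{2}{3}, the product of the first k integers (prefactor 2/3) is k!.
Term ratio: r(k) = -1 * (k-3) (k+6) / [(k+10) (k+1)] ; factor over Q: parameters, x = -1, and C = \frac{2}{3}.


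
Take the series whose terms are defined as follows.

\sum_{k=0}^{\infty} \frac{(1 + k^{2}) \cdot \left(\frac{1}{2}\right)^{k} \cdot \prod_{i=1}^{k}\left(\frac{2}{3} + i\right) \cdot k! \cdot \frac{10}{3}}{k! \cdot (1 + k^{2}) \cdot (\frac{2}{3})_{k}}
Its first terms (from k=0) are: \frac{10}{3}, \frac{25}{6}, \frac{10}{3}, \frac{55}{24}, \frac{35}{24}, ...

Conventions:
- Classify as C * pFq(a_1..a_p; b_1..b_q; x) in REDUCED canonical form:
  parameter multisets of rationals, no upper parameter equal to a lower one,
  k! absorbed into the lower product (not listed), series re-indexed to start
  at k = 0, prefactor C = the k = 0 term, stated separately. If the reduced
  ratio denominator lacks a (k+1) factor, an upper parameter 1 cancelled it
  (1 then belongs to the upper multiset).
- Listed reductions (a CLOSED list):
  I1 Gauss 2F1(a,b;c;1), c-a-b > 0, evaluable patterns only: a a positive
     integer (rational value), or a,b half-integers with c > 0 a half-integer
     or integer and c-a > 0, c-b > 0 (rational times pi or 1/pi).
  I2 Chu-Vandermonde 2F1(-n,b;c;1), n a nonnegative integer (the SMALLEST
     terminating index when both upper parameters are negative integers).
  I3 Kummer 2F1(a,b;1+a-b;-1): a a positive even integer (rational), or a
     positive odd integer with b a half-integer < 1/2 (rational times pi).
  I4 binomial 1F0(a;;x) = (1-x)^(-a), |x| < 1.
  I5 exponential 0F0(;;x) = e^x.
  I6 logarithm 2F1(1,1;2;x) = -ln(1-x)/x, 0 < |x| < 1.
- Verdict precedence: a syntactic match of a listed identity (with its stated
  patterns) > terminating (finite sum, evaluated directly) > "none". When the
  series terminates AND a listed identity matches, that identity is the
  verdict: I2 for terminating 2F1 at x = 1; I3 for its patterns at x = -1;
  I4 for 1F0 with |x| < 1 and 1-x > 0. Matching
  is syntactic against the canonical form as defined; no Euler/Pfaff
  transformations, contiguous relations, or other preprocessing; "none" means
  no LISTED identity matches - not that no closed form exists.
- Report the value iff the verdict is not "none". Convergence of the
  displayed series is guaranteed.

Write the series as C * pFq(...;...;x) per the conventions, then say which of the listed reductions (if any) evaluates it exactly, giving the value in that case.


Reduced: x = \frac{1}{2}, 2F1, upper = {1, \frac{5}{3}}, lower = {\frac{2}{3}}, C = \frac{10}{3}. Verdict: none - this 2F1 at x = \frac{1}{2} matches no listed pattern, and upper {1, \frac{5}{3}} holds no stopper.

Key observation: from the first term \frac{10}{3}: the factorial ratio (C = 10/3) (k+a-1)!/(a-1)! is a rising factorial (a)_k.
Adjacent-term ratio: r(k) = \frac{1}{2} * (k+1) (k+\frac{5}{3}) / [(k+\frac{2}{3}) (k+1)] ; factor over Q: parameters, x = \frac{1}{2}, and C = \frac{10}{3}.


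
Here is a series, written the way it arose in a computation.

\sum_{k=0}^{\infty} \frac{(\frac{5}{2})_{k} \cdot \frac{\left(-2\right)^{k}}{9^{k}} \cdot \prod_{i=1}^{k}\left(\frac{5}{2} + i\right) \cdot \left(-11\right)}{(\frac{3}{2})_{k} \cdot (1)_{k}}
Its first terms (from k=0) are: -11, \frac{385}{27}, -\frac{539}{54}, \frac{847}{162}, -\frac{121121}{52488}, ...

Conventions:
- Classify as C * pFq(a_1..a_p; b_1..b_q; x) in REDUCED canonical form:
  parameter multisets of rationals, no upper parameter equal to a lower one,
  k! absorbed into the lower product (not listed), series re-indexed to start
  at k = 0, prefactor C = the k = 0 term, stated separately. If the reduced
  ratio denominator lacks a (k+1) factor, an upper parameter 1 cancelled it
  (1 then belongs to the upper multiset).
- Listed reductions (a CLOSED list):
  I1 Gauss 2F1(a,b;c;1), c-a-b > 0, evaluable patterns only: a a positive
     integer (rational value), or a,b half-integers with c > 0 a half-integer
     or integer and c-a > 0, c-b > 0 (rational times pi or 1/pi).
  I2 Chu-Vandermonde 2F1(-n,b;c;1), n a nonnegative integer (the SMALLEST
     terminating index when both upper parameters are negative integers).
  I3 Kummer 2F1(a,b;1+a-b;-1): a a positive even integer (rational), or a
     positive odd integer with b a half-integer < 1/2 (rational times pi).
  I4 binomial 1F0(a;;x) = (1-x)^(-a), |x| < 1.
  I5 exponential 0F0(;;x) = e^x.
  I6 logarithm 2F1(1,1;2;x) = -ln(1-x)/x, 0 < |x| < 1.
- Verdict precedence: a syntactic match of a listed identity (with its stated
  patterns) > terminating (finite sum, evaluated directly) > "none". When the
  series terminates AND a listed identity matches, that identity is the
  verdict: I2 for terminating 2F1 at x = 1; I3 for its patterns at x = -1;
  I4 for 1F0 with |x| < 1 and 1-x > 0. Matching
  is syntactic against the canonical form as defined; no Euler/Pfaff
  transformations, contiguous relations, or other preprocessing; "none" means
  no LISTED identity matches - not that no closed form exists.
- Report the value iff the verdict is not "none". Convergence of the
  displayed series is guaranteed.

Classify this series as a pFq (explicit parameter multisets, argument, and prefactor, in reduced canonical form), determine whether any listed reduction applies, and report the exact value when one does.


The tell: from the first term -11: the running product (C = -11) telescopes to a rising factorial.
Ratio: r(k) = -\frac{2}{9} * (k+\frac{5}{2}) (k+\frac{7}{2}) / [(k+\frac{3}{2}) (k+1)] - rational in k, leading ratio -\frac{2}{9}; with t_0 = -11, classification follows.

The series (x = -\frac{2}{9}) is 2F1: upper {\frac{5}{2}, \frac{7}{2}}, lower {\frac{3}{2}}, prefactor -11. Verdict: none. Every listed pattern misses the 2F1 form at -\frac{2}{9}, upper {\frac{5}{2}, \frac{7}{2}}.


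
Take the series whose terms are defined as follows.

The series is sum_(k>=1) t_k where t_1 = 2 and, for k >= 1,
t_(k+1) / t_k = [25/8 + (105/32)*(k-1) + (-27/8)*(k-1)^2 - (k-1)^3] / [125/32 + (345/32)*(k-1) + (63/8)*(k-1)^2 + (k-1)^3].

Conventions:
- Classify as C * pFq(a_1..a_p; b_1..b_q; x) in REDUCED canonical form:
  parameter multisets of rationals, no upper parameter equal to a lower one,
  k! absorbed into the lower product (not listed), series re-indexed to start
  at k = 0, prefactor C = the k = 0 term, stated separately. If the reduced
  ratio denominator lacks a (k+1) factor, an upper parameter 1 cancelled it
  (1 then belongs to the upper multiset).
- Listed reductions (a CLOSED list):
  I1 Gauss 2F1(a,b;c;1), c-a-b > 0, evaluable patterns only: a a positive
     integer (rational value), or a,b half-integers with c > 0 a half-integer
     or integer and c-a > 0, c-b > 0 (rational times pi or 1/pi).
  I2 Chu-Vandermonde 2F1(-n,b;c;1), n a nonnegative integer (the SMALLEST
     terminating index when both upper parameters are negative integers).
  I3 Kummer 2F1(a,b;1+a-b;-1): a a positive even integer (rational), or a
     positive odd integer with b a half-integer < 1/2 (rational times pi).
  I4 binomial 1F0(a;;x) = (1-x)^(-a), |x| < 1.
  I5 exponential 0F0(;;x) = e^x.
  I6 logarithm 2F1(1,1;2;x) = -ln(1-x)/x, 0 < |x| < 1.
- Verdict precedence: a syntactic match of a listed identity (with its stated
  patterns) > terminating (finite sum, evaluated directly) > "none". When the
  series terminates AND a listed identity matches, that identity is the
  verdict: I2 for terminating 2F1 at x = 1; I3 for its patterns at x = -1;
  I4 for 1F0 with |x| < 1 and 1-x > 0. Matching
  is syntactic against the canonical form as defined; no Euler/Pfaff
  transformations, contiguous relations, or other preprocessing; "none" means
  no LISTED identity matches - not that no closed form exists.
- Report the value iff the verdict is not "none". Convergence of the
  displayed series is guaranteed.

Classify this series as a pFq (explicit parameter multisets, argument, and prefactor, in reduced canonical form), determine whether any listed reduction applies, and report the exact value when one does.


Key observation: t_0 being 2, the parameter 5/8 appears in both the upper and lower lists and cancels.
Step ratio: r(k) = (-1) * (k-5/4) (k+4) / [(k+25/4) (k+1)] - poly over poly, x = (-1) from leading terms; C = 2 at k = 0.

At argument -1: a 2F1 with upper {-5/4, 4}, lower {25/4}, scaled by C = 2. Verdict: Kummer (I3) applies (x = -1; c = 25/4 equals 1+a-b for upper {-5/4, 4}: listed pattern). Sum: 119/32.


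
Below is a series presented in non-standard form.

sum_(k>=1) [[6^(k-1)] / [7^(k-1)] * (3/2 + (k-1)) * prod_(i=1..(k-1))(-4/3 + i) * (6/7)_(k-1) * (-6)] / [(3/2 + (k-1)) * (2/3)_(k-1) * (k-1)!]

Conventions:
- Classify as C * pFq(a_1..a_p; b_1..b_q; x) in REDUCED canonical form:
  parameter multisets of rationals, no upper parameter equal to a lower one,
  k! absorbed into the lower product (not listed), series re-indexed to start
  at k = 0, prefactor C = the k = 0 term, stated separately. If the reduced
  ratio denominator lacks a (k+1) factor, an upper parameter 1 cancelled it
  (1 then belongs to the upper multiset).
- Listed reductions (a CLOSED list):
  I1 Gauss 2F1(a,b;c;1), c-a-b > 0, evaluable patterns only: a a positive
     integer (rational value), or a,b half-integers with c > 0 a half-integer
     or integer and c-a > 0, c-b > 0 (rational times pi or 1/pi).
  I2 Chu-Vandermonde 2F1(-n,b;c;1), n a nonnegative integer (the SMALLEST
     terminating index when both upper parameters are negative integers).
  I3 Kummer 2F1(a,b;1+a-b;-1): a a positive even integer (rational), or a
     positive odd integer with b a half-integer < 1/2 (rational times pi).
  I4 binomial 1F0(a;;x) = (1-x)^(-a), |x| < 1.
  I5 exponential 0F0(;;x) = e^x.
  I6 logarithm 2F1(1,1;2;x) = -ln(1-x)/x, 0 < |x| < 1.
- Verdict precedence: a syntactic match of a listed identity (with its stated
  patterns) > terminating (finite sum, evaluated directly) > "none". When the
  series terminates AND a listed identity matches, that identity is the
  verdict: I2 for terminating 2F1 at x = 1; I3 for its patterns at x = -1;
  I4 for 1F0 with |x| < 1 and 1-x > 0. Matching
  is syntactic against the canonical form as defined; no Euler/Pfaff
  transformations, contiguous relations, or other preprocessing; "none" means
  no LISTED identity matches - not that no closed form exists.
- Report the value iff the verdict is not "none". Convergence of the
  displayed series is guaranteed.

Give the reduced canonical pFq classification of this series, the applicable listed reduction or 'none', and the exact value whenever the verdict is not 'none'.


First insight: x = (6/7) and the factor k + 3/2 cancels (top and bottom), leaving prefactor -6.
Step ratio: r(k) = (6/7) * (k-1/3) (k+6/7) / [(k+2/3) (k+1)] - rational; roots negated = parameters, x = (6/7), C = -6.

The series (x = 6/7) is 2F1: upper {-1/3, 6/7}, lower {2/3}, prefactor -6. Verdict: none (x = 6/7): each listed identity misses the multisets {-1/3, 6/7} ; {2/3}.


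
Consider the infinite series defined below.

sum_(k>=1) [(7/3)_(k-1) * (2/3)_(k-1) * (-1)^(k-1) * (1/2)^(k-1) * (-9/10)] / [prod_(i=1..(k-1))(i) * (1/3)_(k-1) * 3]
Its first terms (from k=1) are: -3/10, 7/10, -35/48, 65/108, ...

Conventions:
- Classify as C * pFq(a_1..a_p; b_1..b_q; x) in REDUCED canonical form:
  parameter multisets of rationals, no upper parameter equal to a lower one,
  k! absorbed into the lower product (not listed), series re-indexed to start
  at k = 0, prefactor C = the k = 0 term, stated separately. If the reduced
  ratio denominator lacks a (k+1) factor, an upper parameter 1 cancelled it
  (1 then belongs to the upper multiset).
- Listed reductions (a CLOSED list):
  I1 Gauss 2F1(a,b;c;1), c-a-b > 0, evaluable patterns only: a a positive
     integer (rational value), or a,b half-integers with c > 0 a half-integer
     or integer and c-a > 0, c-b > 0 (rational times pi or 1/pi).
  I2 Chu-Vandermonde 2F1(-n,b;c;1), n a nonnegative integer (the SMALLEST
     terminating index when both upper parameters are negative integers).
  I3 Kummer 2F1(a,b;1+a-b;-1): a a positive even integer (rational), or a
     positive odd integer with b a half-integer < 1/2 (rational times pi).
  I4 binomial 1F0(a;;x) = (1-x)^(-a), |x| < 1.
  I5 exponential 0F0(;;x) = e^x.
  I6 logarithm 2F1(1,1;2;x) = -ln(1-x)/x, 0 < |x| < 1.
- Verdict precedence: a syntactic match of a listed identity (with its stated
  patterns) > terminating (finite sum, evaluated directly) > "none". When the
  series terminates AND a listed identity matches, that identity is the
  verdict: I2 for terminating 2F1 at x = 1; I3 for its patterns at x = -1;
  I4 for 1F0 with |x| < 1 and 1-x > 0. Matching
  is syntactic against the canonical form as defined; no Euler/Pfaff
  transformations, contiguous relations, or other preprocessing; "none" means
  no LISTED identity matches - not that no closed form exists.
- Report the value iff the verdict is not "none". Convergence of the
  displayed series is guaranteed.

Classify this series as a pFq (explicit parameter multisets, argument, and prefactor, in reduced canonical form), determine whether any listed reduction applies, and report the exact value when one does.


This is -3/10 * 2F1(2/3, 7/3; 1/3; -1/2) in reduced canonical form. Verdict: none - at argument -1/2 the multisets {2/3, 7/3} ; {1/3} match no listed identity.

Structural cue: t_0 = -3/10 here, and the constant factors (prefactor -3/10) combine into one prefactor.
Consecutive-term ratio: r(k) = (-1/2) * (k+2/3) (k+7/3) / [(k+1/3) (k+1)] - rational in k, leading ratio (-1/2); with t_0 = -3/10, classification follows.


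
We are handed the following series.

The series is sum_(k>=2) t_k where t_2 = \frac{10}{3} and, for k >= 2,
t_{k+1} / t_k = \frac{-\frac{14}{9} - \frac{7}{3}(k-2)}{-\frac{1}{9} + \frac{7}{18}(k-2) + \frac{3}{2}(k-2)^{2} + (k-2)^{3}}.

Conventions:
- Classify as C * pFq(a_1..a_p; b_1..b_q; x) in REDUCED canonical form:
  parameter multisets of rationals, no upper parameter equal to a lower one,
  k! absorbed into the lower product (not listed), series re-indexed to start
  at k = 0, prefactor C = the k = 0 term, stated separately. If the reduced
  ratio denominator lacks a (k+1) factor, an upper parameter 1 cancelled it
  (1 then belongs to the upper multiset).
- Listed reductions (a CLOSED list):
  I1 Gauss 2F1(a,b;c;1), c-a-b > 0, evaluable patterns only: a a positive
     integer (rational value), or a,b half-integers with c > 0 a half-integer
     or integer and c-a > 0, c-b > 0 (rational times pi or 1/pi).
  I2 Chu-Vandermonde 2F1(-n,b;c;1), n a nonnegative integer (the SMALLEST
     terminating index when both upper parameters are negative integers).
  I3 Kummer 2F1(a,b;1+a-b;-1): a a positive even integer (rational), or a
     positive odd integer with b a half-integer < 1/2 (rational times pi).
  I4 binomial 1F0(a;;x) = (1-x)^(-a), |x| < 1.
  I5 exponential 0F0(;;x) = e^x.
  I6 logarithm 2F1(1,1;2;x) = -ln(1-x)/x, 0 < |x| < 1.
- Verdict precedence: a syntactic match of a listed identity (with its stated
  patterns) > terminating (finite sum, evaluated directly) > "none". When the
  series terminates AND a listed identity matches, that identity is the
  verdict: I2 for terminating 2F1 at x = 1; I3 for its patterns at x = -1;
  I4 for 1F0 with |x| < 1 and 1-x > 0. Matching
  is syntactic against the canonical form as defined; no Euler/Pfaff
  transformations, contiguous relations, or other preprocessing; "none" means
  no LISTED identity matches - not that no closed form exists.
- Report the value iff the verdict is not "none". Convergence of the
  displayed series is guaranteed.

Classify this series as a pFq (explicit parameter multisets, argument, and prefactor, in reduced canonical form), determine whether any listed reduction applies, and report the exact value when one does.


Reduced: x = -\frac{7}{3}, 0F1, upper = {-}, lower = {-\frac{1}{6}}, C = \frac{10}{3}. Verdict: none - at argument -\frac{7}{3} the multisets {-} ; {-\frac{1}{6}} match no listed identity.

First insight: x = -\frac{7}{3} and cancel k + 2/3 from the displayed ratio first; then C = 10/3, x = -7/3.
Ratio: r(k) = -\frac{7}{3} * 1 / [(k-\frac{1}{6}) (k+1)] - rational in k. x = -\frac{7}{3}; t_0 = \frac{10}{3}; negate the roots.


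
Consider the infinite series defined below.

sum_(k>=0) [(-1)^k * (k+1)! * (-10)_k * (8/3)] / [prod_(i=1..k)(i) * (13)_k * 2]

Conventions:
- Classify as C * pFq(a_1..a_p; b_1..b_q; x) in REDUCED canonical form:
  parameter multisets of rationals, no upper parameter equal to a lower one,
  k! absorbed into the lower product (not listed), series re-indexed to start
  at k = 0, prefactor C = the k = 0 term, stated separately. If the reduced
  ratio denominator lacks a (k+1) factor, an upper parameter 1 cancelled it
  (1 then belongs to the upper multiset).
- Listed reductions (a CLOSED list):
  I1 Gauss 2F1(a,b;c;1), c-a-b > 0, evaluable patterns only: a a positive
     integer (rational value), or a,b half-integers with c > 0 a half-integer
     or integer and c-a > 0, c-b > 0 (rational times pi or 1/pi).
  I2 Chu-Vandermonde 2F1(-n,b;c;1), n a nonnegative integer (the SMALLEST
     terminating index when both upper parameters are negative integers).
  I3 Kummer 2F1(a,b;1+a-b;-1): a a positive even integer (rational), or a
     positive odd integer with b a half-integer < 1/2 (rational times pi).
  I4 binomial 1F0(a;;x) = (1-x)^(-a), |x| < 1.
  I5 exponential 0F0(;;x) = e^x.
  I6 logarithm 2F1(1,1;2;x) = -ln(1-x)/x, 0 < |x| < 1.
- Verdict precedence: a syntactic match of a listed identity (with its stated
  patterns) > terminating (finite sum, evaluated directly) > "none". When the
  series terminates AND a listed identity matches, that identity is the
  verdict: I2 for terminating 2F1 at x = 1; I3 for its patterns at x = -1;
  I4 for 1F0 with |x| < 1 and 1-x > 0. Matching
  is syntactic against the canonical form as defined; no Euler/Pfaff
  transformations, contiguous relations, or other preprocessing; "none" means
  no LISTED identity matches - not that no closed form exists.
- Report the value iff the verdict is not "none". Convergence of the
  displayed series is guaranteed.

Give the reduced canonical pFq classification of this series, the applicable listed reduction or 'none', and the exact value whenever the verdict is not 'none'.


This is 4/3 * 2F1(-10, 2; 13; -1) in reduced canonical form. Verdict: Kummer (I3) applies (x = -1; c = 13 equals 1+a-b for upper {-10, 2}: listed pattern). Exact value: 8.

The tell: x = (-1) and the factorial ratio (C = 4/3, x = -1) (k+a-1)!/(a-1)! is a rising factorial (a)_k.
Adjacent-term ratio: r(k) = (-1) * (k-10) (k+2) / [(k+13) (k+1)] - rational in k. x = (-1); t_0 = 4/3; negate the roots.


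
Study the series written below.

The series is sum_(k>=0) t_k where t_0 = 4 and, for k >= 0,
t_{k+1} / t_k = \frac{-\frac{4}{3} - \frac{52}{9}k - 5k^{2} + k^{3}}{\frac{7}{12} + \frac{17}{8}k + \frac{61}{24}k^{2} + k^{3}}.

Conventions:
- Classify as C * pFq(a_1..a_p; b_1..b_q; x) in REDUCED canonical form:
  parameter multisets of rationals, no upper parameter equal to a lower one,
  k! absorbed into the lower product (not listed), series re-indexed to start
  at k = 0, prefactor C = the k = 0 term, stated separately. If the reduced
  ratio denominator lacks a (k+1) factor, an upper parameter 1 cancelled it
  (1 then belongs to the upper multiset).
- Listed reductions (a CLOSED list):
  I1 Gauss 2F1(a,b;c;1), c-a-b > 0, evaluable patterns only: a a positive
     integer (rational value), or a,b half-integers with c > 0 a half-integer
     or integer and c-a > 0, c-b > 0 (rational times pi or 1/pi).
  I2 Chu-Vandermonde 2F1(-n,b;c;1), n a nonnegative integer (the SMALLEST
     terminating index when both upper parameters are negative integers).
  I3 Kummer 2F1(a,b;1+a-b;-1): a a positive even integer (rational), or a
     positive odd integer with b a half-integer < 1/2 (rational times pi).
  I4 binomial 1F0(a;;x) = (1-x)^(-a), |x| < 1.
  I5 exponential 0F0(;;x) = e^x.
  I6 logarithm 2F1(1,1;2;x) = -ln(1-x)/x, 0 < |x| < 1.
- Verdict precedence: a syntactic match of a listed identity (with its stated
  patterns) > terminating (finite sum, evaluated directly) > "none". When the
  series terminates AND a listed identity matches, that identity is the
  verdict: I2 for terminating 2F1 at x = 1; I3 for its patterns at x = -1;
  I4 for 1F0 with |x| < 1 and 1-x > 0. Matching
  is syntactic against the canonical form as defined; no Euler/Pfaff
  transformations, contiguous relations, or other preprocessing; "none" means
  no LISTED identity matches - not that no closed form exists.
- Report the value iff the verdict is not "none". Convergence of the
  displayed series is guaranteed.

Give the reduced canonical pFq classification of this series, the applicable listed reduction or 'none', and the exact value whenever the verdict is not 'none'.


Prefactor 4, argument 1: 2F1 with upper {-6, \frac{1}{3}} over lower {\frac{7}{8}}. Verdict (x = 1): the Chu-Vandermonde identity I2 applies (terminating 2F1 at x = 1 with n = 6, b = 1/3, c = \frac{7}{8}). Value: \frac{317848796}{219865671}.

Structural cue: from the first term 4: cancel k + 2/3 from the displayed ratio first; then prefactor 4.
Step ratio: r(k) = 1 * (k-6) (k+\frac{1}{3}) / [(k+\frac{7}{8}) (k+1)] ; factor over Q: parameters, x = 1, and C = 4.


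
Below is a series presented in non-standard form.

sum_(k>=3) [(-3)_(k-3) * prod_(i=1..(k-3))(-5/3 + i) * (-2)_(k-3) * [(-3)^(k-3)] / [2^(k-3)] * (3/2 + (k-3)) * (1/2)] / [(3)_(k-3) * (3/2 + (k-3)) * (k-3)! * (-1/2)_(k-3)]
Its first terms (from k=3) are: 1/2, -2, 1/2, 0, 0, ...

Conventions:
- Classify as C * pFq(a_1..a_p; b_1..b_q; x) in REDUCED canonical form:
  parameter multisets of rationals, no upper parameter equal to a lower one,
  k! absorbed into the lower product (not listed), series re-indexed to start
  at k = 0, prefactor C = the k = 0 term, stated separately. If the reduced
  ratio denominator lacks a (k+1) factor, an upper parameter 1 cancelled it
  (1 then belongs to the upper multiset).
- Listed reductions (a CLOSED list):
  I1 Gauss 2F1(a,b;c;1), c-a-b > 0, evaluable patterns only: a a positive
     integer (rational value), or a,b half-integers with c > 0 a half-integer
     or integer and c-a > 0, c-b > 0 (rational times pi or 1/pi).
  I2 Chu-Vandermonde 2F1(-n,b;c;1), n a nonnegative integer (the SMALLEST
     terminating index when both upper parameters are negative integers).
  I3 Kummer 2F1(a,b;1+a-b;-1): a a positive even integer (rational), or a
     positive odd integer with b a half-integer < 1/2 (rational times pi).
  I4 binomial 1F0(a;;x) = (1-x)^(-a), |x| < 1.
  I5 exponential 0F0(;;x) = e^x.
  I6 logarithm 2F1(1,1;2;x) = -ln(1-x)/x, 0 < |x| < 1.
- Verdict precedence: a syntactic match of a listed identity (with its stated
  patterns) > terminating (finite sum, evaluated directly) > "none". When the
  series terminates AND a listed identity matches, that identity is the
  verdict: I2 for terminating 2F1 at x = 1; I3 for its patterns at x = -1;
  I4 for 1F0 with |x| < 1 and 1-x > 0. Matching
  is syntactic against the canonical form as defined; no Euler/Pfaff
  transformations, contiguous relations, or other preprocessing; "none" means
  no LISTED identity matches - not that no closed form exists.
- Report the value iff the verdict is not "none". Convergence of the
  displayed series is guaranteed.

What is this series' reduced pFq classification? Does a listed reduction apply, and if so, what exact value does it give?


The series (x = -3/2) is 3F2: upper {-3, -2, -2/3}, lower {-1/2, 3}, prefactor 1/2. Verdict: terminating (-2 upstairs). 3 nonzero terms in all; added directly. Sum: -1.

Key step: with t_0 = 1/2, the running product (prefactor 1/2) telescopes to a rising factorial.
Adjacent-term ratio: r(k) = (-3/2) * (k-3) (k-2) (k-2/3) / [(k-1/2) (k+3) (k+1)] - rational; roots negated = parameters, x = (-3/2), C = 1/2.


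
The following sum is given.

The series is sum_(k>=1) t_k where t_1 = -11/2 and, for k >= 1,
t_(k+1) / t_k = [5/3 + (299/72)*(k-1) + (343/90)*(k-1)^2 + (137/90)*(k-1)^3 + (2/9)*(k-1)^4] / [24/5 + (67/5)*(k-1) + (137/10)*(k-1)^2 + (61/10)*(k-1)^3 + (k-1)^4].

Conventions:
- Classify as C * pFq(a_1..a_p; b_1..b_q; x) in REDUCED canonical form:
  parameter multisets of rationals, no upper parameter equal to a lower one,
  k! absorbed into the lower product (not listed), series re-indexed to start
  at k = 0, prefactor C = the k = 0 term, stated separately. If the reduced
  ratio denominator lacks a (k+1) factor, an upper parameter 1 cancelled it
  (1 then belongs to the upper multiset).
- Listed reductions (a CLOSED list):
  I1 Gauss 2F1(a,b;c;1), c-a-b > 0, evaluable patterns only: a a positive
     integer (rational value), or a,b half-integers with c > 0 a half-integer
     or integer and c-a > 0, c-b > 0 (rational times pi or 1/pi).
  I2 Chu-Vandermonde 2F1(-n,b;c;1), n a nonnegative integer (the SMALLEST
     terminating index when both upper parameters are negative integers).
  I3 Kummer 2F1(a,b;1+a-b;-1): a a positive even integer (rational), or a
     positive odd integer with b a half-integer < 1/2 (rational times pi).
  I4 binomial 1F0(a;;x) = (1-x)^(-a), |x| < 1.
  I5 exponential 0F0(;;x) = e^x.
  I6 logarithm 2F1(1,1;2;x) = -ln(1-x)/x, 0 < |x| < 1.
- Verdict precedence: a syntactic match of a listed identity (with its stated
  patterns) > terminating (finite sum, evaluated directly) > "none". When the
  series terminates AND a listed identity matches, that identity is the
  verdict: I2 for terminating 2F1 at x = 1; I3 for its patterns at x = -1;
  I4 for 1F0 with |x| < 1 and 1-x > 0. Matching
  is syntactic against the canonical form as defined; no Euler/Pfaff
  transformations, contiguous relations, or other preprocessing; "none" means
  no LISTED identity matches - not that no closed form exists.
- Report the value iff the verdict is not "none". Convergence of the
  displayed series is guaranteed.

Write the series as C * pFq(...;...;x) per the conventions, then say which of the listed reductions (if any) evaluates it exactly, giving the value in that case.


Prefactor -11/2, argument 2/9: 2F1 with upper {5/4, 5/2} over lower {2}. Verdict: none - at argument 2/9 the multisets {5/4, 5/2} ; {2} match no listed identity.

The tell: with t_0 = -11/2, the ratio is unreduced: k + 3/2 divides both sides (C = -11/2, x = 2/9).
Adjacent-term ratio: r(k) = (2/9) * (k+5/4) (k+5/2) / [(k+2) (k+1)] - rational in k, leading ratio (2/9); with t_0 = -11/2, classification follows.


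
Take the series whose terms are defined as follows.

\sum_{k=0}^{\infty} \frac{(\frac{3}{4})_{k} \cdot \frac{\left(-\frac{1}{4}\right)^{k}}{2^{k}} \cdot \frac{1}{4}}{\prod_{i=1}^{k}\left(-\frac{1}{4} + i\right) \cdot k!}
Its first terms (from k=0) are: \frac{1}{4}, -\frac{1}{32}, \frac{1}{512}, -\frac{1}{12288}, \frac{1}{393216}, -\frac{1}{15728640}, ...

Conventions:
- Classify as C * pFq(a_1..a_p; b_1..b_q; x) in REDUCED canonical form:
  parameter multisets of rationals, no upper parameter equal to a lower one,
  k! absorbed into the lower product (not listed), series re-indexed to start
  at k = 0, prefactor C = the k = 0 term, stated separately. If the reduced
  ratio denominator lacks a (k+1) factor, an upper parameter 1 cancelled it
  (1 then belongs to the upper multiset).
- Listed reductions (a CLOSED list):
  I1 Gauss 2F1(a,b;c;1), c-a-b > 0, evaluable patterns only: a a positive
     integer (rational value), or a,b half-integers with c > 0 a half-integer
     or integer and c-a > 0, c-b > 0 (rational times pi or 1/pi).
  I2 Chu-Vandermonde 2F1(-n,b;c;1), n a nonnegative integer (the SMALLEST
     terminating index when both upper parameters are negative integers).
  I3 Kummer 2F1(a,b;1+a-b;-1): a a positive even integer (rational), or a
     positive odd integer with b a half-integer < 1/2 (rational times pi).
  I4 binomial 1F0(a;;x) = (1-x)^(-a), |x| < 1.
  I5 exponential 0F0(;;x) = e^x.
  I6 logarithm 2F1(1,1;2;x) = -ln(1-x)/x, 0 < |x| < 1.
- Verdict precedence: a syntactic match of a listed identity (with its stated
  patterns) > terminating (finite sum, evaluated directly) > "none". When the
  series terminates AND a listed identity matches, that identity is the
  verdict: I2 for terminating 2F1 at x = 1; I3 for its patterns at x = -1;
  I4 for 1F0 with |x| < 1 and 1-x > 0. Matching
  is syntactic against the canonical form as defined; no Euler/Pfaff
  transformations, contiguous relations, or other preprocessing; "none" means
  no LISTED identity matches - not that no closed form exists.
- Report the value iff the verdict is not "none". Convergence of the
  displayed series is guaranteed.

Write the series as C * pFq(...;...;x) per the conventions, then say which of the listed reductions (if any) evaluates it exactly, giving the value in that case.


Prefactor \frac{1}{4}, argument -\frac{1}{8}: 0F0 with upper {-} over lower {-}. Verdict: the exponential series (I5) applies (the 0F0 exponential series at x = -\frac{1}{8}). Hence: \frac{1}{4} \cdot e^{-\frac{1}{8}}.

Structural cue: t_0 = \frac{1}{4} here, and the lower running product (C = 1/4) is a rising factorial.
Adjacent-term ratio: r(k) = -\frac{1}{8} * 1 / [(k+1)] - rational in k. x = -\frac{1}{8}; t_0 = \frac{1}{4}; negate the roots.


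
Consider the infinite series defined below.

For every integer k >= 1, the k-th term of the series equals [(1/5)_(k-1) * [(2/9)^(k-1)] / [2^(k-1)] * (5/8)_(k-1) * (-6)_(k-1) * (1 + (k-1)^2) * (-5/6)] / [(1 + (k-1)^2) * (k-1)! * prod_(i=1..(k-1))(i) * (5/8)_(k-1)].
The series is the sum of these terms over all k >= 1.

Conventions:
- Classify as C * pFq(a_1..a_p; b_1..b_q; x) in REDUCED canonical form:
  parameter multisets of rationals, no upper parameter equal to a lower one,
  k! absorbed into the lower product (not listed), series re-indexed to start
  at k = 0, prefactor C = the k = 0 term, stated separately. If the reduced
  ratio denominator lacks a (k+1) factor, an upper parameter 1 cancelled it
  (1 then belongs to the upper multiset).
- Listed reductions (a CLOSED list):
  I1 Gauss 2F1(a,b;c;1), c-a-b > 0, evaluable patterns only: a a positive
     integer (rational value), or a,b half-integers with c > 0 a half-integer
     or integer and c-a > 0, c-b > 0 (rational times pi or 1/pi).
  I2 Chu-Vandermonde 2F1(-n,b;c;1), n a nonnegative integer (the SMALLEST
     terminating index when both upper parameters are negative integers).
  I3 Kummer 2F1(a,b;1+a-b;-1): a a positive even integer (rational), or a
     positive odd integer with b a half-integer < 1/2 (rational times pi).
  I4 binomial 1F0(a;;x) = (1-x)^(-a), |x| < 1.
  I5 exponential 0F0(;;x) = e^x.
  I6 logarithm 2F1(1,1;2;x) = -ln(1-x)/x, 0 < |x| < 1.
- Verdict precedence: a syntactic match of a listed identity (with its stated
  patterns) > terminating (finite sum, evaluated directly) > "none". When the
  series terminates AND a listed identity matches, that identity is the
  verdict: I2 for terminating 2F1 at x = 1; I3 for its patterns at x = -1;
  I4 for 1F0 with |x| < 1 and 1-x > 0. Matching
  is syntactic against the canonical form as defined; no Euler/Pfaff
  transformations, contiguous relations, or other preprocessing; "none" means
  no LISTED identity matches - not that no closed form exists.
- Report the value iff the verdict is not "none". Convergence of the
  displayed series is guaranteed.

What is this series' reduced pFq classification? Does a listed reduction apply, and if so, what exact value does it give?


Key step: x = (1/9) and the two k-th powers (C = -5/6, x = 1/9) combine into one argument.
Adjacent-term ratio: r(k) = (1/9) * (k-6) (k+1/5) / [(k+1) (k+1)] ; factor over Q: parameters, x = (1/9), and C = -5/6.

With C = -5/6: the canonical form is 2F1(-6, 1/5; 1; 1/9). Verdict: terminating. (-6)_k vanishes past k = 6, leaving a 7-term sum, computed directly. Its exact value is -18405912262/24911296875.


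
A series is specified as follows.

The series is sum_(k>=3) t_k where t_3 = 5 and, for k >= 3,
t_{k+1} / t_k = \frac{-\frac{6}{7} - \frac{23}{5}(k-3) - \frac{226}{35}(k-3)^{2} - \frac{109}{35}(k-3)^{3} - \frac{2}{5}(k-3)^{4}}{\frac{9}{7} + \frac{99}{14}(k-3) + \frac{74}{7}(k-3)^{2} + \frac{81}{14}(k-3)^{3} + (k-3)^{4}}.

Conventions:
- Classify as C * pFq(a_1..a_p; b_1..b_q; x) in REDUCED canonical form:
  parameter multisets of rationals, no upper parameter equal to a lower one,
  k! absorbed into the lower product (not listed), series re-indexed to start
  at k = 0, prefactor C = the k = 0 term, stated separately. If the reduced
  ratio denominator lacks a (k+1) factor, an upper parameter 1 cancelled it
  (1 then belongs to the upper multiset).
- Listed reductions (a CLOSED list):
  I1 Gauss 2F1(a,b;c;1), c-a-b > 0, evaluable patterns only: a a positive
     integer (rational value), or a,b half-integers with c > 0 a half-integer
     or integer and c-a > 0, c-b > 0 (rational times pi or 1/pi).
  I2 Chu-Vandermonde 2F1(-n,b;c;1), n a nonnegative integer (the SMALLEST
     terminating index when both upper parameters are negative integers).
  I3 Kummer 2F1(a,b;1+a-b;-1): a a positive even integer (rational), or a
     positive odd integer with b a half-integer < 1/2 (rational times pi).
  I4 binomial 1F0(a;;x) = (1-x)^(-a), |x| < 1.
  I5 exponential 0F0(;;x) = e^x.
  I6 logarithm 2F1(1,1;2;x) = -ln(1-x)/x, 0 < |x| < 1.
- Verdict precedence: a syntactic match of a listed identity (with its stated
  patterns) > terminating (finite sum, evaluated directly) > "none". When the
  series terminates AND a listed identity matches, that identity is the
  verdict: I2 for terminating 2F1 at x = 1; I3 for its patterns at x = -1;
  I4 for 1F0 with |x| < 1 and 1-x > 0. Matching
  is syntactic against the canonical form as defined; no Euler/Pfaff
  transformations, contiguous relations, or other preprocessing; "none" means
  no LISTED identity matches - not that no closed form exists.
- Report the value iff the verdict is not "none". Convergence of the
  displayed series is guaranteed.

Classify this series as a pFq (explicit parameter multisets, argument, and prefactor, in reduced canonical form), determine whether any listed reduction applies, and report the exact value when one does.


Key step: x = -\frac{2}{5} and the ratio is unreduced: k + 3/2 divides both sides (C = 5).
Consecutive-term ratio: r(k) = -\frac{2}{5} * (k+1) (k+5) / [(k+3) (k+1)] - poly over poly, x = -\frac{2}{5} from leading terms; C = 5 at k = 0.

The series (x = -\frac{2}{5}) is 2F1: upper {1, 5}, lower {3}, prefactor 5. Verdict: none - this 2F1 at x = -\frac{2}{5} matches no listed pattern, and upper {1, 5} holds no stopper.


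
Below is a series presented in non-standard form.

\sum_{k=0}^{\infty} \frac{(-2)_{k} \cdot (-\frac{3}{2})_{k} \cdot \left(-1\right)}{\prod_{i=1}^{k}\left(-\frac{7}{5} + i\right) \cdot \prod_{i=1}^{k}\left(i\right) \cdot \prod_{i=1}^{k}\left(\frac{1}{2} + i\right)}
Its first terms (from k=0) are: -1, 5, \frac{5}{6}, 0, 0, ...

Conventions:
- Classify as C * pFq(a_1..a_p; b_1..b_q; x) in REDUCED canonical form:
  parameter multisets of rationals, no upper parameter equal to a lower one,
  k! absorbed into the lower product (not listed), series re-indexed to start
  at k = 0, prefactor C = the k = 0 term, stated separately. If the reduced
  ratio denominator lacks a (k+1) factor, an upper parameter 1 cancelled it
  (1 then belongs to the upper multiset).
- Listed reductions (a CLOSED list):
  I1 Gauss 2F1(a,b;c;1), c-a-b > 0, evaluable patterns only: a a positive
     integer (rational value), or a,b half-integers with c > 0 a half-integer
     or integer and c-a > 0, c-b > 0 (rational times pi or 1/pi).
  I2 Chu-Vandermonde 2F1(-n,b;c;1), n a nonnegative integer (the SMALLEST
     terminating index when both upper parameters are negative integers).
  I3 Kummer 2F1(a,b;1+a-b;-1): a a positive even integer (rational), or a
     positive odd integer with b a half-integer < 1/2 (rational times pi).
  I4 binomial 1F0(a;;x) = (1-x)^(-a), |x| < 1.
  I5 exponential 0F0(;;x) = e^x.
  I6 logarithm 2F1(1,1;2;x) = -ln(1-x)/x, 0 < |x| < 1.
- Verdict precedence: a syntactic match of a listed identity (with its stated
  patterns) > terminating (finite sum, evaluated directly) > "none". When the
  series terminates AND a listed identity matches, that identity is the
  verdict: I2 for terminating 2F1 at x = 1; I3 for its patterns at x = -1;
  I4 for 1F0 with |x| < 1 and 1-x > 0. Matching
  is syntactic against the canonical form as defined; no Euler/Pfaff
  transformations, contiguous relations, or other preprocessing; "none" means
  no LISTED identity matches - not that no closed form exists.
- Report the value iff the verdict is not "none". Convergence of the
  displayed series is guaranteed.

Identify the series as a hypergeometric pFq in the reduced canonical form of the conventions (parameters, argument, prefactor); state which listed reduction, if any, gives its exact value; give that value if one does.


Classification (C = -1): 2F2 with upper {-2, -\frac{3}{2}}, lower {-\frac{2}{5}, \frac{3}{2}}, argument x = 1. Verdict: terminating (-2 upstairs). 3 nonzero terms in all; added directly. Its exact value is \frac{29}{6}.

First insight: from the first term -1: the lower running product (C = -1) is a rising factorial.
Consecutive-term ratio: r(k) = 1 * (k-2) (k-\frac{3}{2}) / [(k-\frac{2}{5}) (k+\frac{3}{2}) (k+1)] ; factor over Q: parameters, x = 1, and C = -1.


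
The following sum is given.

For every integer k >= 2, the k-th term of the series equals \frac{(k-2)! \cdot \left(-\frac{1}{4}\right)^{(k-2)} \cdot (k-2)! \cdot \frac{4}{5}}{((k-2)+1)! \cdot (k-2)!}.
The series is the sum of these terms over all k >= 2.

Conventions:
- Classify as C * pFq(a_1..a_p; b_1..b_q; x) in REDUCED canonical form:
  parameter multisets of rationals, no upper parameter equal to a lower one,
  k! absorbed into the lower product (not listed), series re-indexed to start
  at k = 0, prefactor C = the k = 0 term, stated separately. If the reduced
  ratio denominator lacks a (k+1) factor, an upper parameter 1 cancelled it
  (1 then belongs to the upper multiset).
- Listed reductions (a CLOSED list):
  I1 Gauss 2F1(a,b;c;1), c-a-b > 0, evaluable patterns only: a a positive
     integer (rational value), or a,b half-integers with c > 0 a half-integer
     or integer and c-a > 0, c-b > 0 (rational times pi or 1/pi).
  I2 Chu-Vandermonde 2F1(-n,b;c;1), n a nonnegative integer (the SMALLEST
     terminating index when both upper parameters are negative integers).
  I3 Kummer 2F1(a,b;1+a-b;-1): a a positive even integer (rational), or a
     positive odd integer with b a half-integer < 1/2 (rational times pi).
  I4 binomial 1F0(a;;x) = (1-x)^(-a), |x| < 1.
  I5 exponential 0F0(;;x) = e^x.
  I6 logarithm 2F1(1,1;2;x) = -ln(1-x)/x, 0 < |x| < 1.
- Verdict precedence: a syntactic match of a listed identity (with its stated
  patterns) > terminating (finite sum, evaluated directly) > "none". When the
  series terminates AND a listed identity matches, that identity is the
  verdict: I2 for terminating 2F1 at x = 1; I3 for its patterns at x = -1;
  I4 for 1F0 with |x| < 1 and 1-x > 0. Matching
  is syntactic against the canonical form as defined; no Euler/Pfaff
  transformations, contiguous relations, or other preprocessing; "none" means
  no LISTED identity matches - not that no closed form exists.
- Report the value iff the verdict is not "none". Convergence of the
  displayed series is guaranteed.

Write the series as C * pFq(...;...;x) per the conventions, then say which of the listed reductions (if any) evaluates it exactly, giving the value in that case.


Classification (C = \frac{4}{5}): 2F1 with upper {1, 1}, lower {2}, argument x = -\frac{1}{4}. Verdict at x = -\frac{1}{4}: the logarithmic series (I6) matches (the logarithm: parameters (1,1;2), x = -\frac{1}{4}). Sum: \frac{16}{5} \cdot \ln\left(\frac{5}{4}\right).

Key observation: t_0 being \frac{4}{5}, the factorial ratio (C = 4/5, x = -1/4) (k+a-1)!/(a-1)! is a rising factorial (a)_k.
Term ratio: r(k) = -\frac{1}{4} * (k+1) (k+1) / [(k+2) (k+1)] - rational in k. x = -\frac{1}{4}; t_0 = \frac{4}{5}; negate the roots.
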